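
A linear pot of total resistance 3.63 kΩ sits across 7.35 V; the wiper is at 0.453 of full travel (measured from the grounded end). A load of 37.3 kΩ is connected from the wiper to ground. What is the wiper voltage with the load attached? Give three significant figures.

V ≈ 3.25 V

The wiper splits the pot into (1−α)R = 1.986 kΩ above and αR = 1.644 kΩ below.
Lower section ‖ load = 1.575 kΩ.
V_wiper = 7.35 × 1.575/(1.986 + 1.575) = 3.25 V.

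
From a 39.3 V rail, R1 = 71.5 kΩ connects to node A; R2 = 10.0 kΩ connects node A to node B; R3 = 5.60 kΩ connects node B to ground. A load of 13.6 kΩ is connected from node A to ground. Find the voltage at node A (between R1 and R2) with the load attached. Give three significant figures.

Below node A the series string R2+R3 = 15.60 kΩ sits in parallel with the 13.6 kΩ load: 7.266 kΩ.
V_A = 39.3 × 7.266/(71.5 + 7.266) = 3.63 V.

V ≈ 3.63 V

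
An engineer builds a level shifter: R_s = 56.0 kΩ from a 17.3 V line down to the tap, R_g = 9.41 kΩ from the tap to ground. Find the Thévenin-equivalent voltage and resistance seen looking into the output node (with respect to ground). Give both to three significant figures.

V_th is the open-circuit tap voltage: 17.3 × 9.41/(56.0 + 9.41) = 2.49 V.
With the supply zeroed, R_s and R_g appear in parallel from the tap: R_th = R_s‖R_g = (56.0 × 9.41)/65.41 = 8.06 kΩ.

V_th = 2.49 V, R_th = 8.06 kΩ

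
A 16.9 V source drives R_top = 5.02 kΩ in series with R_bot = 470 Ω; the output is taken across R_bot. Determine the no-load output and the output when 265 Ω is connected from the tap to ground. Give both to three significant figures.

Open-circuit: V = 16.9 × 470/(5020 + 470) = 1.45 V.
With the load, R_bot becomes R_bot‖R_L = 169.5 Ω, so V = 16.9 × 169.5/5189 = 0.552 V.

Unloaded: 1.45 V; loaded: 0.552 V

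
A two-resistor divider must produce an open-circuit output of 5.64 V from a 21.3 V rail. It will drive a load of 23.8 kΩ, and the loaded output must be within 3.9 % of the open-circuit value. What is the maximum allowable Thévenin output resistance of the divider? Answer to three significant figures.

R_th ≤ 966 Ω

Loading drop = R_th/(R_th + R_L) ≤ 0.0390, so R_th ≤ R_L · ε/(1−ε) = 23.8 kΩ × 0.0390/0.9610 = 966 Ω.
(Any R1, R2 with R2/(R1+R2) = 0.265 and R1‖R2 ≤ 966 Ω will meet the spec.)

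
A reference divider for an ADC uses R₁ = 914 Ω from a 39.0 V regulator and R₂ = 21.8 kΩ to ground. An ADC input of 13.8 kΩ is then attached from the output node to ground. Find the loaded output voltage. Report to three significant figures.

The load sits in parallel with R₂: R₂‖R_L = (21800 × 13800) / (21800 + 13800) = 8451 Ω.
V_out = 39.0 × 8451 / (914 + 8451) = 39.0 × 8451/9365 = 35.2 V.
(Unloaded it would have been 37.4 V.)

V_out ≈ 35.2 V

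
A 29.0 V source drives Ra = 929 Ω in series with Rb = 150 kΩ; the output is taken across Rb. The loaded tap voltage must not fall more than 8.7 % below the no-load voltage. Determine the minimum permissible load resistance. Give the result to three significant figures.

Output resistance R_th = Ra‖Rb = (929 × 150000)/150900 = 923.3 Ω.
The fractional drop is R_th/(R_th + R_L); requiring this ≤ 0.0870 gives R_L ≥ R_th(1/0.0870 − 1) = 923.3 × 10.49 = 9.69 kΩ.

R_L(min) ≈ 9.69 kΩ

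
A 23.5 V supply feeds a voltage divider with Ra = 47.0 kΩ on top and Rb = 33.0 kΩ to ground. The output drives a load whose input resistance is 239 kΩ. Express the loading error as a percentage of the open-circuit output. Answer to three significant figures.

7.50 %

The divider's output (Thévenin) resistance is Ra‖Rb = 19.39 kΩ.
Fractional drop under load = R_th/(R_th + R_L) = 19.39 / (19.39 + 239) = 0.07503.
So the output falls by 7.50 %.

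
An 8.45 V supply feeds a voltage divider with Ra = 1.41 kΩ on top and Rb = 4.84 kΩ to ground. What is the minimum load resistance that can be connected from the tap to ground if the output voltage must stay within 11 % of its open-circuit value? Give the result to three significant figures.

Output resistance R_th = Ra‖Rb = (1.41 × 4.84)/6.250 = 1.092 kΩ.
The fractional drop is R_th/(R_th + R_L); requiring this ≤ 0.110 gives R_L ≥ R_th(1/0.110 − 1) = 1.092 × 8.091 = 8.83 kΩ.

R_L(min) ≈ 8.83 kΩ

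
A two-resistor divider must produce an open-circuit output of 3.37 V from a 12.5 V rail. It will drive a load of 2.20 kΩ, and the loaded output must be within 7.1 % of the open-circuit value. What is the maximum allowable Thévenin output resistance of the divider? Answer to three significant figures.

R_th ≤ 168 Ω

Loading drop = R_th/(R_th + R_L) ≤ 0.0710, so R_th ≤ R_L · ε/(1−ε) = 2.20 kΩ × 0.0710/0.9290 = 168 Ω.
(Any R1, R2 with R2/(R1+R2) = 0.270 and R1‖R2 ≤ 168 Ω will meet the spec.)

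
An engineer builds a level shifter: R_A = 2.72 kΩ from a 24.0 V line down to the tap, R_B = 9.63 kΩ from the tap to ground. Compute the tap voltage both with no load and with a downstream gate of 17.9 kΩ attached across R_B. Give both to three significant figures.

Unloaded: 18.7 V; loaded: 16.7 V

Open-circuit: V = 24.0 × 9.63/(2.72 + 9.63) = 18.7 V.
With the load, R_B becomes R_B‖R_L = 6.261 kΩ, so V = 24.0 × 6.261/8.981 = 16.7 V.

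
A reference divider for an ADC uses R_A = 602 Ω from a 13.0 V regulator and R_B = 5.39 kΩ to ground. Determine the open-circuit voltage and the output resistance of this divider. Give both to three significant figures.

V_th = 11.7 V, R_th = 542 Ω

V_th is the open-circuit tap voltage: 13.0 × 5390/(602 + 5390) = 11.7 V.
With the supply zeroed, R_A and R_B appear in parallel from the tap: R_th = R_A‖R_B = (602 × 5390)/5992 = 542 Ω.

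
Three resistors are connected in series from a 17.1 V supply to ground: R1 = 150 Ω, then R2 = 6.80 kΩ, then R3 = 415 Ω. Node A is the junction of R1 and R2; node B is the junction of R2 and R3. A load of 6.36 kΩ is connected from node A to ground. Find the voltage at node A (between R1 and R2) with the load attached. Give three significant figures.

Below node A the series string R2+R3 = 7215 Ω sits in parallel with the 6360 Ω load: 3380 Ω.
V_A = 17.1 × 3380/(150 + 3380) = 16.4 V.

V ≈ 16.4 V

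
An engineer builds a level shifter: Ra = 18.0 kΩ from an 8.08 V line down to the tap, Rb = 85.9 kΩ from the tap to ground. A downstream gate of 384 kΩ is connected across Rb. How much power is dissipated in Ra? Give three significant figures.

Total resistance from the source is Ra + (Rb‖R_L) = 88.20 kΩ, so I = 8.08/88.20 kΩ = 0.09161 mA.
P = I²·Ra = (0.09161 mA)² × 18.0 kΩ = 0.151 mW.

P ≈ 0.151 mW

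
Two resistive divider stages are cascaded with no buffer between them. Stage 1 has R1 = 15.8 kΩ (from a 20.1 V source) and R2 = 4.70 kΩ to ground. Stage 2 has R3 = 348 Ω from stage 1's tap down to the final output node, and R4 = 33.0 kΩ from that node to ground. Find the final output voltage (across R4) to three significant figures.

V_out ≈ 4.11 V

Stage 2 presents R3+R4 = 33350 Ω as a load on stage 1's tap.
Stage 1's lower leg becomes R2‖(R3+R4) = 4119 Ω, so V_mid = 20.1 × 4119/19920 = 4.157 V.
Stage 2 is itself unloaded: V_out = V_mid × R4/(R3+R4) = 4.157 × 33000/33350 = 4.11 V.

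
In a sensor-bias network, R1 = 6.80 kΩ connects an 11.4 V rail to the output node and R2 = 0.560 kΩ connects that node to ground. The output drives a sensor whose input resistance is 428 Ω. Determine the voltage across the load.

The load sits in parallel with R2: R2‖R_L = (560 × 428) / (560 + 428) = 242.6 Ω.
V_out = 11.4 × 242.6 / (6800 + 242.6) = 11.4 × 242.6/7043 = 0.393 V.
(Unloaded it would have been 0.867 V.)

V_out ≈ 0.393 V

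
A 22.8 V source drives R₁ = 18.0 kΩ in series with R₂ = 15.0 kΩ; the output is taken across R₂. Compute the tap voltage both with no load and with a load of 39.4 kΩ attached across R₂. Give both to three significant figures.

Open-circuit: V = 22.8 × 15.0/(18.0 + 15.0) = 10.4 V.
With the load, R₂ becomes R₂‖R_L = 10.86 kΩ, so V = 22.8 × 10.86/28.86 = 8.58 V.

Unloaded: 10.4 V; loaded: 8.58 V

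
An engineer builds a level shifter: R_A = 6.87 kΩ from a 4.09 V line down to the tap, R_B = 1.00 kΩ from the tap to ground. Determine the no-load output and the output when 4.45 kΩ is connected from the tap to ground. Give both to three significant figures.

Open-circuit: V = 4.09 × 1.00/(6.87 + 1.00) = 0.520 V.
With the load, R_B becomes R_B‖R_L = 0.8165 kΩ, so V = 4.09 × 0.8165/7.687 = 0.434 V.

Unloaded: 0.520 V; loaded: 0.434 V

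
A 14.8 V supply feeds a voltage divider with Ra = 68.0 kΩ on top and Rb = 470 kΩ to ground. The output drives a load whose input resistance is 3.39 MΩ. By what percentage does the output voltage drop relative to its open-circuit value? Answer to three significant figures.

The divider's output (Thévenin) resistance is Ra‖Rb = 59.41 kΩ.
Fractional drop under load = R_th/(R_th + R_L) = 59.41 / (59.41 + 3390) = 0.01722.
So the output falls by 1.72 %.

1.72 %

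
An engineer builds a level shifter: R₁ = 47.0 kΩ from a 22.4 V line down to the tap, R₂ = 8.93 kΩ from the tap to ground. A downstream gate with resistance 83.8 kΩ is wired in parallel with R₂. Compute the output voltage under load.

V_out ≈ 3.28 V

The load sits in parallel with R₂: R₂‖R_L = (8.93 × 83.8) / (8.93 + 83.8) = 8.070 kΩ.
V_out = 22.4 × 8.070 / (47.0 + 8.070) = 22.4 × 8.070/55.07 = 3.28 V.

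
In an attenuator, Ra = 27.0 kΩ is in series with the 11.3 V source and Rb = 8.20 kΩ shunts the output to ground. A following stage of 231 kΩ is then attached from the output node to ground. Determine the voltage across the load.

The load sits in parallel with Rb: Rb‖R_L = (8.20 × 231) / (8.20 + 231) = 7.919 kΩ.
V_out = 11.3 × 7.919 / (27.0 + 7.919) = 11.3 × 7.919/34.92 = 2.56 V.

V_out ≈ 2.56 V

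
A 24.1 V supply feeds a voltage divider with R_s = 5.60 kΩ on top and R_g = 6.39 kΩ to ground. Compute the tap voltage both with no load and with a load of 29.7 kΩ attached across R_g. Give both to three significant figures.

Open-circuit: V = 24.1 × 6.39/(5.60 + 6.39) = 12.8 V.
With the load, R_g becomes R_g‖R_L = 5.259 kΩ, so V = 24.1 × 5.259/10.86 = 11.7 V.

Unloaded: 12.8 V; loaded: 11.7 V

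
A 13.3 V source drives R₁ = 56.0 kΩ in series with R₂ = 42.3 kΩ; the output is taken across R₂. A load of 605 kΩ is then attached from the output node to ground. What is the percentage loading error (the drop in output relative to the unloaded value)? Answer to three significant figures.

3.83 %

The divider's output (Thévenin) resistance is R₁‖R₂ = 24.10 kΩ.
Fractional drop under load = R_th/(R_th + R_L) = 24.10 / (24.10 + 605) = 0.03831.
So the output falls by 3.83 %.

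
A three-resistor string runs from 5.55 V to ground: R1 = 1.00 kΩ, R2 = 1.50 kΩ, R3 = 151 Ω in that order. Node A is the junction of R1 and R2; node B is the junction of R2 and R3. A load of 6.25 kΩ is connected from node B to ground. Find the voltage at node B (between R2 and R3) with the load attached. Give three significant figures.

At node B, R3 is in parallel with the load: R3‖R_L = 147.4 Ω.
Below node A the resistance is R2 + (R3‖R_L) = 1647 Ω, so V_A = 5.55 × 1647/2647 = 3.454 V.
Then V_B = V_A × (R3‖R_L)/(R2 + R3‖R_L) = 3.454 × 147.4/1647 = 0.309 V.

V ≈ 0.309 V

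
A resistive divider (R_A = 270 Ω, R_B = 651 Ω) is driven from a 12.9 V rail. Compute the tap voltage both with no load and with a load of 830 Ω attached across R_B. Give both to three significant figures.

Open-circuit: V = 12.9 × 651/(270 + 651) = 9.12 V.
With the load, R_B becomes R_B‖R_L = 364.8 Ω, so V = 12.9 × 364.8/634.8 = 7.41 V.

Unloaded: 9.12 V; loaded: 7.41 V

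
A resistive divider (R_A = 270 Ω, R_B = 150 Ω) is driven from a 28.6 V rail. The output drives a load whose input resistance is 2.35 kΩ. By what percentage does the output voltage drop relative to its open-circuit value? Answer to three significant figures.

The divider's output (Thévenin) resistance is R_A‖R_B = 96.43 Ω.
Fractional drop under load = R_th/(R_th + R_L) = 96.43 / (96.43 + 2350) = 0.03942.
So the output falls by 3.94 %.

3.94 %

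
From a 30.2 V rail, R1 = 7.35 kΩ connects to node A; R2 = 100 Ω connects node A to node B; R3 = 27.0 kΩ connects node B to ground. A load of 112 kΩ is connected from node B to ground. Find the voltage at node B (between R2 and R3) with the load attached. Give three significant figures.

V ≈ 22.5 V

At node B, R3 is in parallel with the load: R3‖R_L = 21760 Ω.
Below node A the resistance is R2 + (R3‖R_L) = 21860 Ω, so V_A = 30.2 × 21860/29210 = 22.60 V.
Then V_B = V_A × (R3‖R_L)/(R2 + R3‖R_L) = 22.60 × 21760/21860 = 22.5 V.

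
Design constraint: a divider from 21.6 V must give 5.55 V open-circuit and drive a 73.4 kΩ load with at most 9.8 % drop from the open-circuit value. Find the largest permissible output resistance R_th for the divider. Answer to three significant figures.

R_th ≤ 7.97 kΩ

Loading drop = R_th/(R_th + R_L) ≤ 0.0980, so R_th ≤ R_L · ε/(1−ε) = 73.4 kΩ × 0.0980/0.9020 = 7.97 kΩ.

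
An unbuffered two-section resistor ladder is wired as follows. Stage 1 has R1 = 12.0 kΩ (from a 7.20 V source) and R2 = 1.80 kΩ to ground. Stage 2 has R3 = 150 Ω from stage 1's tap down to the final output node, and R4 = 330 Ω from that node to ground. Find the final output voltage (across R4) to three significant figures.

Stage 2 presents R3+R4 = 480.0 Ω as a load on stage 1's tap.
Stage 1's lower leg becomes R2‖(R3+R4) = 378.9 Ω, so V_mid = 7.20 × 378.9/12380 = 0.2204 V.
Stage 2 is itself unloaded: V_out = V_mid × R4/(R3+R4) = 0.2204 × 330/480.0 = 0.152 V.

V_out ≈ 0.152 V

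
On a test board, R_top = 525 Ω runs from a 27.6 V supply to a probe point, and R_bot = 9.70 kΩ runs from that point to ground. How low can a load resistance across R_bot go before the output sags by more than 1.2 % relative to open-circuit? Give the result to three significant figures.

Output resistance R_th = R_top‖R_bot = (525 × 9700)/10220 = 498.0 Ω.
The fractional drop is R_th/(R_th + R_L); requiring this ≤ 0.0120 gives R_L ≥ R_th(1/0.0120 − 1) = 498.0 × 82.33 = 41.0 kΩ.

R_L(min) ≈ 41.0 kΩ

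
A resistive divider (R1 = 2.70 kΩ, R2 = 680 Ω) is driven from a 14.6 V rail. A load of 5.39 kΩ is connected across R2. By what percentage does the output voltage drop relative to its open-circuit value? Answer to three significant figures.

The divider's output (Thévenin) resistance is R1‖R2 = 543.2 Ω.
Fractional drop under load = R_th/(R_th + R_L) = 543.2 / (543.2 + 5390) = 0.09155.
So the output falls by 9.16 %.

9.16 %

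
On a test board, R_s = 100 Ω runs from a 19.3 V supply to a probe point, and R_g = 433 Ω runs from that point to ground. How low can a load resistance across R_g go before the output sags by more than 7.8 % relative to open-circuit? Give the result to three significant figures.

R_L(min) ≈ 960 Ω

Output resistance R_th = R_s‖R_g = (100 × 433)/533.0 = 81.24 Ω.
The fractional drop is R_th/(R_th + R_L); requiring this ≤ 0.0780 gives R_L ≥ R_th(1/0.0780 − 1) = 81.24 × 11.82 = 960 Ω.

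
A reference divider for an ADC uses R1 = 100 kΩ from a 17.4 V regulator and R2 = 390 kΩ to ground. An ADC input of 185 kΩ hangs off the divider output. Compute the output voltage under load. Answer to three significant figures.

The load sits in parallel with R2: R2‖R_L = (390 × 185) / (390 + 185) = 125.5 kΩ.
V_out = 17.4 × 125.5 / (100 + 125.5) = 17.4 × 125.5/225.5 = 9.68 V.

V_out ≈ 9.68 V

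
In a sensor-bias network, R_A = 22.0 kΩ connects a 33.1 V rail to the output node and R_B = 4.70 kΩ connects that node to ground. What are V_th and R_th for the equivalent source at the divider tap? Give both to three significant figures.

V_th is the open-circuit tap voltage: 33.1 × 4.70/(22.0 + 4.70) = 5.83 V.
With the supply zeroed, R_A and R_B appear in parallel from the tap: R_th = R_A‖R_B = (22.0 × 4.70)/26.70 = 3.87 kΩ.

V_th = 5.83 V, R_th = 3.87 kΩ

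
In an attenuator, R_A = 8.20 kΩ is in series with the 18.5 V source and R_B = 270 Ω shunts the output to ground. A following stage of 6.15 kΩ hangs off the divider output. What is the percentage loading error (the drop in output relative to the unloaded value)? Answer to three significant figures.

The divider's output (Thévenin) resistance is R_A‖R_B = 261.4 Ω.
Fractional drop under load = R_th/(R_th + R_L) = 261.4 / (261.4 + 6150) = 0.04077.
So the output falls by 4.08 %.

4.08 %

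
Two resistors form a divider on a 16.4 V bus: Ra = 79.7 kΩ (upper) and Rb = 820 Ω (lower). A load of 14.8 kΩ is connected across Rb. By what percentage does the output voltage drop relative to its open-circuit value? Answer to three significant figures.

The divider's output (Thévenin) resistance is Ra‖Rb = 811.6 Ω.
Fractional drop under load = R_th/(R_th + R_L) = 811.6 / (811.6 + 14800) = 0.05199.
So the output falls by 5.20 %.

5.20 %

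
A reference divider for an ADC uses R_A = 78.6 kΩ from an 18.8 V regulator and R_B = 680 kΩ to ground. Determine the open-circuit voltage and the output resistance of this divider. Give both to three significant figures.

V_th = 16.9 V, R_th = 70.5 kΩ

V_th is the open-circuit tap voltage: 18.8 × 680/(78.6 + 680) = 16.9 V.
With the supply zeroed, R_A and R_B appear in parallel from the tap: R_th = R_A‖R_B = (78.6 × 680)/758.6 = 70.5 kΩ.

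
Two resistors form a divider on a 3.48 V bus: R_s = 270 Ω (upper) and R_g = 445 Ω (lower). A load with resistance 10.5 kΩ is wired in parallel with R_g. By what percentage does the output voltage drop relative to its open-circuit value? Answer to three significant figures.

The divider's output (Thévenin) resistance is R_s‖R_g = 168.0 Ω.
Fractional drop under load = R_th/(R_th + R_L) = 168.0 / (168.0 + 10500) = 0.01575.
So the output falls by 1.58 %.

1.58 %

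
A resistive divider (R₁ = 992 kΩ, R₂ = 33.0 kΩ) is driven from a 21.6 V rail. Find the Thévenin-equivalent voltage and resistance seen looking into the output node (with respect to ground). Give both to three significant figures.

V_th is the open-circuit tap voltage: 21.6 × 33.0/(992 + 33.0) = 0.695 V.
With the supply zeroed, R₁ and R₂ appear in parallel from the tap: R_th = R₁‖R₂ = (992 × 33.0)/1025 = 31.9 kΩ.

V_th = 0.695 V, R_th = 31.9 kΩ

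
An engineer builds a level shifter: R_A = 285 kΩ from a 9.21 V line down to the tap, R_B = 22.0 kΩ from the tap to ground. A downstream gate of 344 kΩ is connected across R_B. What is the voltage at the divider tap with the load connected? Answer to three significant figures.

V_out ≈ 0.623 V

The load sits in parallel with R_B: R_B‖R_L = (22.0 × 344) / (22.0 + 344) = 20.68 kΩ.
V_out = 9.21 × 20.68 / (285 + 20.68) = 9.21 × 20.68/305.7 = 0.623 V.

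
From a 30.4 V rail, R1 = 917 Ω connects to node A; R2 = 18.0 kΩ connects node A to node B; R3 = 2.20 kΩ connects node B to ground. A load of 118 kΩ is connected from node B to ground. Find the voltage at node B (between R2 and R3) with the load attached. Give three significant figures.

At node B, R3 is in parallel with the load: R3‖R_L = 2160 Ω.
Below node A the resistance is R2 + (R3‖R_L) = 20160 Ω, so V_A = 30.4 × 20160/21080 = 29.08 V.
Then V_B = V_A × (R3‖R_L)/(R2 + R3‖R_L) = 29.08 × 2160/20160 = 3.12 V.

V ≈ 3.12 V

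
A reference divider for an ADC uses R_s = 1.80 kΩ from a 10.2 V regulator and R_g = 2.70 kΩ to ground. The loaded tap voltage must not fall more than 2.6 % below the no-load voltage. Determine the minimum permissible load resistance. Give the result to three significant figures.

Output resistance R_th = R_s‖R_g = (1.80 × 2.70)/4.500 = 1.080 kΩ.
The fractional drop is R_th/(R_th + R_L); requiring this ≤ 0.0260 gives R_L ≥ R_th(1/0.0260 − 1) = 1.080 × 37.46 = 40.5 kΩ.

R_L(min) ≈ 40.5 kΩ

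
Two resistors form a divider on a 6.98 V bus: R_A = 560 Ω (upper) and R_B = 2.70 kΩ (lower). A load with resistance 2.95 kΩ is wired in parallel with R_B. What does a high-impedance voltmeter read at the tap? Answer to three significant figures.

The load sits in parallel with R_B: R_B‖R_L = (2700 × 2950) / (2700 + 2950) = 1410 Ω.
V_out = 6.98 × 1410 / (560 + 1410) = 6.98 × 1410/1970 = 5.00 V.
(Unloaded it would have been 5.78 V.)

V_out ≈ 5.00 V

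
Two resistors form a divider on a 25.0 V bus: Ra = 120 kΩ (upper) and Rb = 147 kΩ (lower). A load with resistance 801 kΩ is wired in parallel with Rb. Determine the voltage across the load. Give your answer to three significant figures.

The load sits in parallel with Rb: Rb‖R_L = (147 × 801) / (147 + 801) = 124.2 kΩ.
V_out = 25.0 × 124.2 / (120 + 124.2) = 25.0 × 124.2/244.2 = 12.7 V.
(Unloaded it would have been 13.8 V.)

V_out ≈ 12.7 V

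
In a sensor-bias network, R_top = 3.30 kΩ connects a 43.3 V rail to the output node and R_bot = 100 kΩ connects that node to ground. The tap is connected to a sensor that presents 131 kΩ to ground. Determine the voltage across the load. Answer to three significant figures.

The load sits in parallel with R_bot: R_bot‖R_L = (100 × 131) / (100 + 131) = 56.71 kΩ.
V_out = 43.3 × 56.71 / (3.30 + 56.71) = 43.3 × 56.71/60.01 = 40.9 V.
(Unloaded it would have been 41.9 V.)

V_out ≈ 40.9 V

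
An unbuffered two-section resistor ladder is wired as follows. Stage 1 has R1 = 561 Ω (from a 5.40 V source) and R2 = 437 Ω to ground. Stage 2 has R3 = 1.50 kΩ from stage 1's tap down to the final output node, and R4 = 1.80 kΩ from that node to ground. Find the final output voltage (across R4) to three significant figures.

V_out ≈ 1.20 V

Stage 2 presents R3+R4 = 3300 Ω as a load on stage 1's tap.
Stage 1's lower leg becomes R2‖(R3+R4) = 385.9 Ω, so V_mid = 5.40 × 385.9/946.9 = 2.201 V.
Stage 2 is itself unloaded: V_out = V_mid × R4/(R3+R4) = 2.201 × 1800/3300 = 1.20 V.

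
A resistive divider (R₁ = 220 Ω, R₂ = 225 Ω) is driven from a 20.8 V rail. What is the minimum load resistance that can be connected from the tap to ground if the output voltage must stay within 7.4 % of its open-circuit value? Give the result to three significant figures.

Output resistance R_th = R₁‖R₂ = (220 × 225)/445.0 = 111.2 Ω.
The fractional drop is R_th/(R_th + R_L); requiring this ≤ 0.0740 gives R_L ≥ R_th(1/0.0740 − 1) = 111.2 × 12.51 = 1.39 kΩ.

R_L(min) ≈ 1.39 kΩ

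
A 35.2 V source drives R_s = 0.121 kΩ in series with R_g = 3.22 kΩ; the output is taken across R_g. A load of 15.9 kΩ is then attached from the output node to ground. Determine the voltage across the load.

V_out ≈ 33.7 V

The load sits in parallel with R_g: R_g‖R_L = (3220 × 15900) / (3220 + 15900) = 2678 Ω.
V_out = 35.2 × 2678 / (121 + 2678) = 35.2 × 2678/2799 = 33.7 V.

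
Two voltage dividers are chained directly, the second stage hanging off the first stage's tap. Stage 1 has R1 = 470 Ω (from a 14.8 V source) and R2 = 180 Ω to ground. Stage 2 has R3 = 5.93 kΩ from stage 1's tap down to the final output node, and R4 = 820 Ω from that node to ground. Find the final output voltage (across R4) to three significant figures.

Stage 2 presents R3+R4 = 6750 Ω as a load on stage 1's tap.
Stage 1's lower leg becomes R2‖(R3+R4) = 175.3 Ω, so V_mid = 14.8 × 175.3/645.3 = 4.021 V.
Stage 2 is itself unloaded: V_out = V_mid × R4/(R3+R4) = 4.021 × 820/6750 = 0.488 V.

V_out ≈ 0.488 V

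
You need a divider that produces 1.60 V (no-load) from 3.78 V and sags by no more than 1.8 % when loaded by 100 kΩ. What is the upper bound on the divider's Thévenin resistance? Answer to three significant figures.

R_th ≤ 1.83 kΩ

Loading drop = R_th/(R_th + R_L) ≤ 0.0180, so R_th ≤ R_L · ε/(1−ε) = 100 kΩ × 0.0180/0.9820 = 1.83 kΩ.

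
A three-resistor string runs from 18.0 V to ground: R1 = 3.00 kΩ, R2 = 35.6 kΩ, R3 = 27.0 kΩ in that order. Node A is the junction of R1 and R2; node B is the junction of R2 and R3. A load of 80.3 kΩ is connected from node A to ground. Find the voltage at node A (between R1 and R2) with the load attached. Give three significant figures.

V ≈ 16.6 V

Below node A the series string R2+R3 = 62.60 kΩ sits in parallel with the 80.3 kΩ load: 35.18 kΩ.
V_A = 18.0 × 35.18/(3.00 + 35.18) = 16.6 V.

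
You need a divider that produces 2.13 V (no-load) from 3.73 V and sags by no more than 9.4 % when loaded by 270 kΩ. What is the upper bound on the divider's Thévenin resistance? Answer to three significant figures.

Loading drop = R_th/(R_th + R_L) ≤ 0.0940, so R_th ≤ R_L · ε/(1−ε) = 270 kΩ × 0.0940/0.9060 = 28.0 kΩ.
(Any R1, R2 with R2/(R1+R2) = 0.571 and R1‖R2 ≤ 28.0 kΩ will meet the spec.)

R_th ≤ 28.0 kΩ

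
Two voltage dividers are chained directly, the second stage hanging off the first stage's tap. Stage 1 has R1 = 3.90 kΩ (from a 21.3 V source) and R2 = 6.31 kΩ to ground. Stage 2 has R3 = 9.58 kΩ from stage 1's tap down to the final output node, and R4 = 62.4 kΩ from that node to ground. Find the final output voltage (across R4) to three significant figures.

Stage 2 presents R3+R4 = 71.98 kΩ as a load on stage 1's tap.
Stage 1's lower leg becomes R2‖(R3+R4) = 5.801 kΩ, so V_mid = 21.3 × 5.801/9.701 = 12.74 V.
Stage 2 is itself unloaded: V_out = V_mid × R4/(R3+R4) = 12.74 × 62.4/71.98 = 11.0 V.

V_out ≈ 11.0 V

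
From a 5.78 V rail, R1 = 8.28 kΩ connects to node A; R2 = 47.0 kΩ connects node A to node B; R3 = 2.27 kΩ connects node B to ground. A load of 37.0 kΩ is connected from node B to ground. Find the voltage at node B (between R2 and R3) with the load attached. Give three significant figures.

At node B, R3 is in parallel with the load: R3‖R_L = 2.139 kΩ.
Below node A the resistance is R2 + (R3‖R_L) = 49.14 kΩ, so V_A = 5.78 × 49.14/57.42 = 4.947 V.
Then V_B = V_A × (R3‖R_L)/(R2 + R3‖R_L) = 4.947 × 2.139/49.14 = 0.215 V.

V ≈ 0.215 V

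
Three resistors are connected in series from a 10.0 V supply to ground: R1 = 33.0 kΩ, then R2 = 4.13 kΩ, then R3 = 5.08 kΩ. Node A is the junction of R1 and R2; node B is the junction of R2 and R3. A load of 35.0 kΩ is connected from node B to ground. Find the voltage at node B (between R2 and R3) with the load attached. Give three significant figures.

V ≈ 1.07 V

At node B, R3 is in parallel with the load: R3‖R_L = 4.436 kΩ.
Below node A the resistance is R2 + (R3‖R_L) = 8.566 kΩ, so V_A = 10.0 × 8.566/41.57 = 2.061 V.
Then V_B = V_A × (R3‖R_L)/(R2 + R3‖R_L) = 2.061 × 4.436/8.566 = 1.07 V.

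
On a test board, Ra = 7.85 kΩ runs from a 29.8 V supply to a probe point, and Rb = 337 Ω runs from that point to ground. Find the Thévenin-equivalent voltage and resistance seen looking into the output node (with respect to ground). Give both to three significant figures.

V_th = 1.23 V, R_th = 323 Ω

V_th is the open-circuit tap voltage: 29.8 × 337/(7850 + 337) = 1.23 V.
With the supply zeroed, Ra and Rb appear in parallel from the tap: R_th = Ra‖Rb = (7850 × 337)/8187 = 323 Ω.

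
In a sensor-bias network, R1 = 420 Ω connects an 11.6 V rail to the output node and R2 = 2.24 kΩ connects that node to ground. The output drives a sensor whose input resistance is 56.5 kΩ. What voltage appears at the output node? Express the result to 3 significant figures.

V_out ≈ 9.71 V

The load sits in parallel with R2: R2‖R_L = (2240 × 56500) / (2240 + 56500) = 2155 Ω.
V_out = 11.6 × 2155 / (420 + 2155) = 11.6 × 2155/2575 = 9.71 V.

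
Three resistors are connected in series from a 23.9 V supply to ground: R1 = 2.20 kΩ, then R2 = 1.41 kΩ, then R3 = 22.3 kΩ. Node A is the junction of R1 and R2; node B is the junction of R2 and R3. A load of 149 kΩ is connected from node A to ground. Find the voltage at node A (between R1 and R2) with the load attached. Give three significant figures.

Below node A the series string R2+R3 = 23.71 kΩ sits in parallel with the 149 kΩ load: 20.46 kΩ.
V_A = 23.9 × 20.46/(2.20 + 20.46) = 21.6 V.

V ≈ 21.6 V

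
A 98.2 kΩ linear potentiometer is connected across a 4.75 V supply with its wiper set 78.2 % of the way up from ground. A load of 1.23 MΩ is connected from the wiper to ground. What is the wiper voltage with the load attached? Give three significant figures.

V ≈ 3.66 V

The wiper splits the pot into (1−α)R = 21.41 kΩ above and αR = 76.79 kΩ below.
Lower section ‖ load = 72.28 kΩ.
V_wiper = 4.75 × 72.28/(21.41 + 72.28) = 3.66 V.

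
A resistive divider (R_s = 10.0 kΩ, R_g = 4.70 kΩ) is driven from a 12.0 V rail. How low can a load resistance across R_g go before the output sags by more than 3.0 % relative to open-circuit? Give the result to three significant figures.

Output resistance R_th = R_s‖R_g = (10.0 × 4.70)/14.70 = 3.197 kΩ.
The fractional drop is R_th/(R_th + R_L); requiring this ≤ 0.0300 gives R_L ≥ R_th(1/0.0300 − 1) = 3.197 × 32.33 = 103 kΩ.

R_L(min) ≈ 103 kΩ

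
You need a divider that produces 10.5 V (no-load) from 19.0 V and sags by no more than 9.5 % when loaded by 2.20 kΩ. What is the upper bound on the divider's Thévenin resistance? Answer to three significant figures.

Loading drop = R_th/(R_th + R_L) ≤ 0.0950, so R_th ≤ R_L · ε/(1−ε) = 2.20 kΩ × 0.0950/0.9050 = 231 Ω.

R_th ≤ 231 Ω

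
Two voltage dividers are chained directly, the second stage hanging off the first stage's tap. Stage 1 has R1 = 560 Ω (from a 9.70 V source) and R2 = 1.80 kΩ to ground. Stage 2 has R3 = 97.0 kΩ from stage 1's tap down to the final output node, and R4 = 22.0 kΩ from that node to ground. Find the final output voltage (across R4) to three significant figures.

Stage 2 presents R3+R4 = 119000 Ω as a load on stage 1's tap.
Stage 1's lower leg becomes R2‖(R3+R4) = 1773 Ω, so V_mid = 9.70 × 1773/2333 = 7.372 V.
Stage 2 is itself unloaded: V_out = V_mid × R4/(R3+R4) = 7.372 × 22000/119000 = 1.36 V.

V_out ≈ 1.36 V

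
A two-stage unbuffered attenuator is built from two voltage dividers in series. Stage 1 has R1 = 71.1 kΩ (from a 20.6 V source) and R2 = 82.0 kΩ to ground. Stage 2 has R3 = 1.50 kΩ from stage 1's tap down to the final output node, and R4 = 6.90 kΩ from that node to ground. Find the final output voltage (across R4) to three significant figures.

V_out ≈ 1.64 V

Stage 2 presents R3+R4 = 8.400 kΩ as a load on stage 1's tap.
Stage 1's lower leg becomes R2‖(R3+R4) = 7.619 kΩ, so V_mid = 20.6 × 7.619/78.72 = 1.994 V.
Stage 2 is itself unloaded: V_out = V_mid × R4/(R3+R4) = 1.994 × 6.90/8.400 = 1.64 V.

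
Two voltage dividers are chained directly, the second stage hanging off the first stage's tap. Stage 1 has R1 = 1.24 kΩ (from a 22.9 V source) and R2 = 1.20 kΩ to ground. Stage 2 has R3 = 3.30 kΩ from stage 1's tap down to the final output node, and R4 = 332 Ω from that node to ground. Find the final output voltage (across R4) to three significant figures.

V_out ≈ 0.881 V

Stage 2 presents R3+R4 = 3632 Ω as a load on stage 1's tap.
Stage 1's lower leg becomes R2‖(R3+R4) = 902.0 Ω, so V_mid = 22.9 × 902.0/2142 = 9.643 V.
Stage 2 is itself unloaded: V_out = V_mid × R4/(R3+R4) = 9.643 × 332/3632 = 0.881 V.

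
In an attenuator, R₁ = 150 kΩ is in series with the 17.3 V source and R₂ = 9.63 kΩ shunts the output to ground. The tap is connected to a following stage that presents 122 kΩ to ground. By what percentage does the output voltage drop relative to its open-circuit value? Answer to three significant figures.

6.91 %

The divider's output (Thévenin) resistance is R₁‖R₂ = 9.049 kΩ.
Fractional drop under load = R_th/(R_th + R_L) = 9.049 / (9.049 + 122) = 0.06905.
So the output falls by 6.91 %.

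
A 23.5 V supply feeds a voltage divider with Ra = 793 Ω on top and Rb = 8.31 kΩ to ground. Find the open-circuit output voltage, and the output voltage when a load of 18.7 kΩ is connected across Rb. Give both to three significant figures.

Unloaded: 21.5 V; loaded: 20.7 V

Open-circuit: V = 23.5 × 8310/(793 + 8310) = 21.5 V.
With the load, Rb becomes Rb‖R_L = 5753 Ω, so V = 23.5 × 5753/6546 = 20.7 V.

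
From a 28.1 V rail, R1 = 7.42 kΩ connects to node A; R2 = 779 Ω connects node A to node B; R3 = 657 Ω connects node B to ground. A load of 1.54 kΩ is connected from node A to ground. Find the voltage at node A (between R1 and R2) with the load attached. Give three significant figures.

V ≈ 2.56 V

Below node A the series string R2+R3 = 1436 Ω sits in parallel with the 1540 Ω load: 743.1 Ω.
V_A = 28.1 × 743.1/(7420 + 743.1) = 2.56 V.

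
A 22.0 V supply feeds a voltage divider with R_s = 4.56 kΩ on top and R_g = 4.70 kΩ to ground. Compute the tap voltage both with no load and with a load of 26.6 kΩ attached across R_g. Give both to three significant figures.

Unloaded: 11.2 V; loaded: 10.3 V

Open-circuit: V = 22.0 × 4.70/(4.56 + 4.70) = 11.2 V.
With the load, R_g becomes R_g‖R_L = 3.994 kΩ, so V = 22.0 × 3.994/8.554 = 10.3 V.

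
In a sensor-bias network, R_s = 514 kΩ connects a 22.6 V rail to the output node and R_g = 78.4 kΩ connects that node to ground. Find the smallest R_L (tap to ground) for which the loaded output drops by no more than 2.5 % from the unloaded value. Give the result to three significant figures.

R_L(min) ≈ 2.65 MΩ

Output resistance R_th = R_s‖R_g = (514 × 78.4)/592.4 = 68.02 kΩ.
The fractional drop is R_th/(R_th + R_L); requiring this ≤ 0.0250 gives R_L ≥ R_th(1/0.0250 − 1) = 68.02 × 39.00 = 2.65 MΩ.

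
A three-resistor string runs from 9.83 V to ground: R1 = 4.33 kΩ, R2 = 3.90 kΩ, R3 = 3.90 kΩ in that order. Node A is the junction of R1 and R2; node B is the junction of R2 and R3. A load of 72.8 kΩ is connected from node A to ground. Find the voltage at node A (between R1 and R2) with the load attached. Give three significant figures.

V ≈ 6.09 V

Below node A the series string R2+R3 = 7.800 kΩ sits in parallel with the 72.8 kΩ load: 7.045 kΩ.
V_A = 9.83 × 7.045/(4.33 + 7.045) = 6.09 V.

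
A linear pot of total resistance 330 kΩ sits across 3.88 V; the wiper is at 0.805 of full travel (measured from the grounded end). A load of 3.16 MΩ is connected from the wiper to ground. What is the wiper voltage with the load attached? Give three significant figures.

V ≈ 3.07 V

The wiper splits the pot into (1−α)R = 64.35 kΩ above and αR = 265.6 kΩ below.
Lower section ‖ load = 245.0 kΩ.
V_wiper = 3.88 × 245.0/(64.35 + 245.0) = 3.07 V.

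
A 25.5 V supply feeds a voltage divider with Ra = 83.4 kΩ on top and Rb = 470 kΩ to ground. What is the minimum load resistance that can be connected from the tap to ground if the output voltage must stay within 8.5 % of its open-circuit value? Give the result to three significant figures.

Output resistance R_th = Ra‖Rb = (83.4 × 470)/553.4 = 70.83 kΩ.
The fractional drop is R_th/(R_th + R_L); requiring this ≤ 0.0850 gives R_L ≥ R_th(1/0.0850 − 1) = 70.83 × 10.76 = 762 kΩ.

R_L(min) ≈ 762 kΩ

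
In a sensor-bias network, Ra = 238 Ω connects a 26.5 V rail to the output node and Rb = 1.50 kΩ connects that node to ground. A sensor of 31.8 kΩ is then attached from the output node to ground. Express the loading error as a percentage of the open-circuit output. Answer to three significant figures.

0.642 %

The divider's output (Thévenin) resistance is Ra‖Rb = 205.4 Ω.
Fractional drop under load = R_th/(R_th + R_L) = 205.4 / (205.4 + 31800) = 0.006418.
So the output falls by 0.642 %.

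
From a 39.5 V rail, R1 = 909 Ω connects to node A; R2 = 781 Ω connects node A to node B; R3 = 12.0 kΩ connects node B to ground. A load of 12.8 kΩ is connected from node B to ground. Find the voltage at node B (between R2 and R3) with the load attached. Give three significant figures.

V ≈ 31.0 V

At node B, R3 is in parallel with the load: R3‖R_L = 6194 Ω.
Below node A the resistance is R2 + (R3‖R_L) = 6975 Ω, so V_A = 39.5 × 6975/7884 = 34.95 V.
Then V_B = V_A × (R3‖R_L)/(R2 + R3‖R_L) = 34.95 × 6194/6975 = 31.0 V.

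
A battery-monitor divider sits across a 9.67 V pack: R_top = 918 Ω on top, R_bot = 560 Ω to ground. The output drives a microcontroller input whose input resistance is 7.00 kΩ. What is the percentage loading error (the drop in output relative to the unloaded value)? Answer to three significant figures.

4.73 %

The divider's output (Thévenin) resistance is R_top‖R_bot = 347.8 Ω.
Fractional drop under load = R_th/(R_th + R_L) = 347.8 / (347.8 + 7000) = 0.04734.
So the output falls by 4.73 %.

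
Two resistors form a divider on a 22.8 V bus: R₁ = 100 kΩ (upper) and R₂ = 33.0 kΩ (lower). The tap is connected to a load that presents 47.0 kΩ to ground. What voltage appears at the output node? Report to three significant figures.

The load sits in parallel with R₂: R₂‖R_L = (33.0 × 47.0) / (33.0 + 47.0) = 19.39 kΩ.
V_out = 22.8 × 19.39 / (100 + 19.39) = 22.8 × 19.39/119.4 = 3.70 V.

V_out ≈ 3.70 V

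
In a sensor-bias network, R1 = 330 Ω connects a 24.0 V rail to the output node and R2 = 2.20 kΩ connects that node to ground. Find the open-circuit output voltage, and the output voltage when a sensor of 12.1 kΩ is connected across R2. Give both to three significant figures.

Open-circuit: V = 24.0 × 2200/(330 + 2200) = 20.9 V.
With the load, R2 becomes R2‖R_L = 1862 Ω, so V = 24.0 × 1862/2192 = 20.4 V.

Unloaded: 20.9 V; loaded: 20.4 V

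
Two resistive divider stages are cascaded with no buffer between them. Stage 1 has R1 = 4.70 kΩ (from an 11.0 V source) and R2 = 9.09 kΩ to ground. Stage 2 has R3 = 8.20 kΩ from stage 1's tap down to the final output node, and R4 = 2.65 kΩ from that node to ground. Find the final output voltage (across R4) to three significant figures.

V_out ≈ 1.38 V

Stage 2 presents R3+R4 = 10.85 kΩ as a load on stage 1's tap.
Stage 1's lower leg becomes R2‖(R3+R4) = 4.946 kΩ, so V_mid = 11.0 × 4.946/9.646 = 5.640 V.
Stage 2 is itself unloaded: V_out = V_mid × R4/(R3+R4) = 5.640 × 2.65/10.85 = 1.38 V.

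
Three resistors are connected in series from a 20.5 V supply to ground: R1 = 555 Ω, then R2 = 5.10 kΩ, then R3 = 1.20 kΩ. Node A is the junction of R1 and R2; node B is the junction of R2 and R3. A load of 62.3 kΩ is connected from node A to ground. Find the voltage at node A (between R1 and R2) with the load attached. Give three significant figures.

Below node A the series string R2+R3 = 6300 Ω sits in parallel with the 62300 Ω load: 5721 Ω.
V_A = 20.5 × 5721/(555 + 5721) = 18.7 V.

V ≈ 18.7 V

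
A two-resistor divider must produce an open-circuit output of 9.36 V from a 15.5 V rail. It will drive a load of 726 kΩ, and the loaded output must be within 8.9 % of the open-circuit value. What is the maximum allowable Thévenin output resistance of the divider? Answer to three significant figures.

R_th ≤ 70.9 kΩ

Loading drop = R_th/(R_th + R_L) ≤ 0.0890, so R_th ≤ R_L · ε/(1−ε) = 726 kΩ × 0.0890/0.9110 = 70.9 kΩ.
(Any R1, R2 with R2/(R1+R2) = 0.604 and R1‖R2 ≤ 70.9 kΩ will meet the spec.)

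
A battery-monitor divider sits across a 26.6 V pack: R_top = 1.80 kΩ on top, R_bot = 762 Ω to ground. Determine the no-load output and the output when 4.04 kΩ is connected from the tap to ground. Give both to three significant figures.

Unloaded: 7.91 V; loaded: 6.99 V

Open-circuit: V = 26.6 × 762/(1800 + 762) = 7.91 V.
With the load, R_bot becomes R_bot‖R_L = 641.1 Ω, so V = 26.6 × 641.1/2441 = 6.99 V.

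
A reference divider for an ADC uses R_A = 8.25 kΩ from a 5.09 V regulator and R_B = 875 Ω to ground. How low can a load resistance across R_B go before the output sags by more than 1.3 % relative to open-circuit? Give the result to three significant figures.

R_L(min) ≈ 60.1 kΩ

Output resistance R_th = R_A‖R_B = (8250 × 875)/9125 = 791.1 Ω.
The fractional drop is R_th/(R_th + R_L); requiring this ≤ 0.0130 gives R_L ≥ R_th(1/0.0130 − 1) = 791.1 × 75.92 = 60.1 kΩ.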